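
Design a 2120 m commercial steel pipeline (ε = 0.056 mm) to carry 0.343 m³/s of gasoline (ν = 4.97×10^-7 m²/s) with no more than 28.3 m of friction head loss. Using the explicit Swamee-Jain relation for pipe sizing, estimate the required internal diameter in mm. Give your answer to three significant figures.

D ≈ 400 mm

Swamee-Jain (Type III): D = 0.66·[ε^1.25·(LQ²/(gh_f))^4.75 + ν·Q^9.4·(L/(gh_f))^5.2]^0.04
LQ²/(gh_f) = 0.8984; L/(gh_f) = 7.636
Term 1 = ε^1.25·(…)^4.75 = 2.91×10^-6; Term 2 = ν·Q^9.4·(…)^5.2 = 8.30×10^-7
D = 0.66·(2.91×10^-6 + 8.30×10^-7)^0.04 = 0.4004 m = 400 mm
Check: V = 2.72 m/s, Re = 2.19×10^6, f = 0.01346, h_f = 27.0 m ≈ 28.3 m ✓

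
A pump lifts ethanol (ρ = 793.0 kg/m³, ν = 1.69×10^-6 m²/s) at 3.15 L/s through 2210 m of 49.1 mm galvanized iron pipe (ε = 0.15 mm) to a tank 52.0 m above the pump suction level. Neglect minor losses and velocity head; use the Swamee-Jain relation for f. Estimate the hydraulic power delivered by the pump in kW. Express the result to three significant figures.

P_hyd ≈ 5.81 kW

V = 4Q/(πD²) = 1.664 m/s; Re = 4.83×10^4; ε/D = 0.00305; f = 0.02912
h_f = f(L/D)V²/2g = 184.9 m
Total head H = z + h_f = 52.0 + 184.9 = 236.9 m
P_hyd = ρgQH = 793.0·9.81·0.00315·236.9 = 5.805 kW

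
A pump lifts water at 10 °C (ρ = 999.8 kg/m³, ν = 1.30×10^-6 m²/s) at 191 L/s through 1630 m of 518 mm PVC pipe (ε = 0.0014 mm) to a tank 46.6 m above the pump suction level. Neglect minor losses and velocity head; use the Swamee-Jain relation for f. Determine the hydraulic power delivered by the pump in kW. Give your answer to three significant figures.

V = 4Q/(πD²) = 0.9063 m/s; Re = 3.61×10^5; ε/D = 2.70×10^-6; f = 0.01392
h_f = f(L/D)V²/2g = 1.834 m
Total head H = z + h_f = 46.6 + 1.834 = 48.43 m
P_hyd = ρgQH = 999.8·9.81·0.191·48.43 = 90.73 kW

P_hyd ≈ 90.7 kW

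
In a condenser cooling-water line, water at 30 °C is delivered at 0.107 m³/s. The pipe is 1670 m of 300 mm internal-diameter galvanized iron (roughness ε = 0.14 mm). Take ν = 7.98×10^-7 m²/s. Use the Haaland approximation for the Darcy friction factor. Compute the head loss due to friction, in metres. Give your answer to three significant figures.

h_f ≈ 11.2 m

V = 4Q/(πD²) = 4·0.107/(π·0.300²) = 1.514 m/s
Re = VD/ν = 1.514·0.300/7.98×10^-7 = 5.69×10^5 → turbulent
ε/D = 0.14/300 = 4.67×10^-4
Haaland: f = 0.01726
h_f = f(L/D)V²/(2g) = 0.01726·(1670/0.300)·1.514²/(2·9.81) = 11.22 m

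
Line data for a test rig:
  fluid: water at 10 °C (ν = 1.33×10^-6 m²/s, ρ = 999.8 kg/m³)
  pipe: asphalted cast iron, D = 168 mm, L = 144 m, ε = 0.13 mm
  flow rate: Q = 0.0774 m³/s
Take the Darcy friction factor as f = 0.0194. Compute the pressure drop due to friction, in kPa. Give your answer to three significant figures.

Δp ≈ 101 kPa

V = 4Q/(πD²) = 4·0.0774/(π·0.168²) = 3.492 m/s
h_f = f(L/D)V²/(2g) = 0.01940·(144/0.168)·3.492²/(2·9.81) = 10.33 m
Δp = ρg·h_f = 999.8·9.81·10.33 = 101.3 kPa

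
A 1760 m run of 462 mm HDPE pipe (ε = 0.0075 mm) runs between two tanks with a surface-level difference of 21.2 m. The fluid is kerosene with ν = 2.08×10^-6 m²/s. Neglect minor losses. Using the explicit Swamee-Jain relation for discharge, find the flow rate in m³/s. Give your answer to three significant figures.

Q ≈ 0.489 m³/s

Swamee-Jain (Type II): Q = -0.965·√(gD⁵h_f/L)·ln[ε/(3.7D) + √(3.17ν²L/(gD³h_f))]
√(gD⁵h_f/L) = √(9.81·0.462⁵·21.2/1760) = 0.04987
ε/(3.7D) = 4.39×10^-6; √(3.17ν²L/(gD³h_f)) = 3.43×10^-5
Q = -0.965·0.04987·ln(3.869×10^-5) = 0.4889 m³/s
Check: V = 2.92 m/s, Re = 6.48×10^5, f = 0.01281, h_f = 21.2 m ≈ 21.2 m ✓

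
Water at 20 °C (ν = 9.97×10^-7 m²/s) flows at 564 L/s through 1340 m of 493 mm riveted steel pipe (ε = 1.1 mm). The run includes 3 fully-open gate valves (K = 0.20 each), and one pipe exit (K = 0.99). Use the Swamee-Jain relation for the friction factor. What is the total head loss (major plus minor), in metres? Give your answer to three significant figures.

H_L ≈ 30.1 m

V = 4Q/(πD²) = 2.955 m/s; V²/2g = 0.4449 m
Re = 1.46×10^6, ε/D = 0.00223 → f = 0.02429 (Swamee-Jain)
Major: h_f = f(L/D)·V²/2g = 0.02429·2718·0.4449 = 29.38 m
Minor: ΣK = 1.59; h_m = ΣK·V²/2g = 0.7074 m
Total H_L = 29.38 + 0.7074 = 30.08 m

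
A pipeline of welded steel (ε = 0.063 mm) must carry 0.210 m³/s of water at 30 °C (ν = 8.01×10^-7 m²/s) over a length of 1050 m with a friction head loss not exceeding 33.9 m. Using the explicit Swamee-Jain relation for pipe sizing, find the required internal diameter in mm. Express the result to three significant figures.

Swamee-Jain (Type III): D = 0.66·[ε^1.25·(LQ²/(gh_f))^4.75 + ν·Q^9.4·(L/(gh_f))^5.2]^0.04
LQ²/(gh_f) = 0.1392; L/(gh_f) = 3.157
Term 1 = ε^1.25·(…)^4.75 = 4.81×10^-10; Term 2 = ν·Q^9.4·(…)^5.2 = 1.35×10^-10
D = 0.66·(4.81×10^-10 + 1.35×10^-10)^0.04 = 0.2826 m = 283 mm
Check: V = 3.35 m/s, Re = 1.18×10^6, f = 0.01489, h_f = 31.6 m ≈ 33.9 m ✓

D ≈ 283 mm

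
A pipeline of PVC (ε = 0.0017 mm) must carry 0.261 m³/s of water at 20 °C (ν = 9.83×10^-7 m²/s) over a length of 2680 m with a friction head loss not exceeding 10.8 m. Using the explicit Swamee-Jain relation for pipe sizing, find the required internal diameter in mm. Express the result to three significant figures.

D ≈ 449 mm

Swamee-Jain (Type III): D = 0.66·[ε^1.25·(LQ²/(gh_f))^4.75 + ν·Q^9.4·(L/(gh_f))^5.2]^0.04
LQ²/(gh_f) = 1.723; L/(gh_f) = 25.30
Term 1 = ε^1.25·(…)^4.75 = 8.14×10^-7; Term 2 = ν·Q^9.4·(…)^5.2 = 6.38×10^-5
D = 0.66·(8.14×10^-7 + 6.38×10^-5)^0.04 = 0.4487 m = 449 mm
Check: V = 1.65 m/s, Re = 7.53×10^5, f = 0.01226, h_f = 10.2 m ≈ 10.8 m ✓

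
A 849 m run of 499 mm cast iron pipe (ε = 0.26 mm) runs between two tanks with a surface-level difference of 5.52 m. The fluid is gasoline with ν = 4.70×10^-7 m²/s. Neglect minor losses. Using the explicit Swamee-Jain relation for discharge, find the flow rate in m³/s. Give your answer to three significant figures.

Q ≈ 0.377 m³/s

Swamee-Jain (Type II): Q = -0.965·√(gD⁵h_f/L)·ln[ε/(3.7D) + √(3.17ν²L/(gD³h_f))]
√(gD⁵h_f/L) = √(9.81·0.499⁵·5.52/849) = 0.04442
ε/(3.7D) = 1.41×10^-4; √(3.17ν²L/(gD³h_f)) = 9.40×10^-6
Q = -0.965·0.04442·ln(1.502×10^-4) = 0.3774 m³/s
Check: V = 1.93 m/s, Re = 2.05×10^6, f = 0.01717, h_f = 5.54 m ≈ 5.52 m ✓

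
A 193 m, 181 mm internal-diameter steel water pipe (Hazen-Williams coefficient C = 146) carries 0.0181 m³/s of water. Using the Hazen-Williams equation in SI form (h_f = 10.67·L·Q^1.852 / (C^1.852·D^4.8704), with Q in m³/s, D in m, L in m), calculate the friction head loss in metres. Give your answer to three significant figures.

h_f = 10.67·193·0.0181^1.852 / (146^1.852·0.181^4.8704) = 0.4943 m

h_f ≈ 0.494 m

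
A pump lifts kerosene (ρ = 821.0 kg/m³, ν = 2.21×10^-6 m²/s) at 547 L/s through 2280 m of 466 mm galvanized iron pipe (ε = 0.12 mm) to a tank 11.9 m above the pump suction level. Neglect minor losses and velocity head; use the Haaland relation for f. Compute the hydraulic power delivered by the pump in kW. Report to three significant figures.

V = 4Q/(πD²) = 3.207 m/s; Re = 6.76×10^5; ε/D = 2.58×10^-4; f = 0.01550
h_f = f(L/D)V²/2g = 39.76 m
Total head H = z + h_f = 11.9 + 39.76 = 51.66 m
P_hyd = ρgQH = 821.0·9.81·0.547·51.66 = 227.6 kW

P_hyd ≈ 228 kW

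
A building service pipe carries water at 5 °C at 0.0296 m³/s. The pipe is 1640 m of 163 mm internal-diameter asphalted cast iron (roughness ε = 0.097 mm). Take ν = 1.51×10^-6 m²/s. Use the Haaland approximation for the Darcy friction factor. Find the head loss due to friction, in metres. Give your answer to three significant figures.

h_f ≈ 20.2 m

V = 4Q/(πD²) = 4·0.0296/(π·0.163²) = 1.418 m/s
Re = VD/ν = 1.418·0.163/1.51×10^-6 = 1.53×10^5 → turbulent
ε/D = 0.097/163 = 5.95×10^-4
Haaland: f = 0.01956
h_f = f(L/D)V²/(2g) = 0.01956·(1640/0.163)·1.418²/(2·9.81) = 20.18 m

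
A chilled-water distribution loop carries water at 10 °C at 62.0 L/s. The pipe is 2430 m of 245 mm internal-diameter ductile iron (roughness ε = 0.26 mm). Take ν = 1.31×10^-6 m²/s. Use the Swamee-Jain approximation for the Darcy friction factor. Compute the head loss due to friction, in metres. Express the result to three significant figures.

V = 4Q/(πD²) = 4·0.0620/(π·0.245²) = 1.315 m/s
Re = VD/ν = 1.315·0.245/1.31×10^-6 = 2.46×10^5 → turbulent
ε/D = 0.26/245 = 0.00106
Swamee-Jain: f = 0.02119
h_f = f(L/D)V²/(2g) = 0.02119·(2430/0.245)·1.315²/(2·9.81) = 18.53 m

h_f ≈ 18.5 m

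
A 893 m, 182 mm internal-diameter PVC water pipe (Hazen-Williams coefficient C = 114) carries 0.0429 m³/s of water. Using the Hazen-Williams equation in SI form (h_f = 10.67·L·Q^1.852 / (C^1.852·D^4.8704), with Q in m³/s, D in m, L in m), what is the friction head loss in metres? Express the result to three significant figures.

h_f ≈ 17.4 m

h_f = 10.67·893·0.0429^1.852 / (114^1.852·0.182^4.8704) = 17.41 m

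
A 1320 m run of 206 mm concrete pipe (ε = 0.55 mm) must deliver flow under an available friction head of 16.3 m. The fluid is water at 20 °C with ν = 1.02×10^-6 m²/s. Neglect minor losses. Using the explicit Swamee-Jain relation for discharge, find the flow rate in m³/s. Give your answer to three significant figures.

Swamee-Jain (Type II): Q = -0.965·√(gD⁵h_f/L)·ln[ε/(3.7D) + √(3.17ν²L/(gD³h_f))]
√(gD⁵h_f/L) = √(9.81·0.206⁵·16.3/1320) = 0.006704
ε/(3.7D) = 7.22×10^-4; √(3.17ν²L/(gD³h_f)) = 5.58×10^-5
Q = -0.965·0.006704·ln(7.774×10^-4) = 0.04632 m³/s
Check: V = 1.39 m/s, Re = 2.81×10^5, f = 0.02601, h_f = 16.4 m ≈ 16.3 m ✓

Q ≈ 0.0463 m³/s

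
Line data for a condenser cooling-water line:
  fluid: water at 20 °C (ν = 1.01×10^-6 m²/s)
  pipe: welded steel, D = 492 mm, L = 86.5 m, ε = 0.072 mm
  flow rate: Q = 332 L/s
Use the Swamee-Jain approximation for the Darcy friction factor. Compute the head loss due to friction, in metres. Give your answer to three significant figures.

h_f ≈ 0.391 m

V = 4Q/(πD²) = 4·0.332/(π·0.492²) = 1.746 m/s
Re = VD/ν = 1.746·0.492/1.01×10^-6 = 8.51×10^5 → turbulent
ε/D = 0.072/492 = 1.46×10^-4
Swamee-Jain: f = 0.01430
h_f = f(L/D)V²/(2g) = 0.01430·(86.5/0.492)·1.746²/(2·9.81) = 0.3909 m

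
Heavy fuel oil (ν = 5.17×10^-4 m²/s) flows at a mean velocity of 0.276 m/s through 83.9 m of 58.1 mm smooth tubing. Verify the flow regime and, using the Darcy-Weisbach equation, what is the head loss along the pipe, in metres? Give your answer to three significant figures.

Re = VD/ν = 0.276·0.05810/5.17×10^-4 = 31.0 → laminar (Re < 2300)
f = 64/Re = 2.063
h_f = f(L/D)V²/(2g) = 2.063·(83.9/0.05810)·0.276²/(2·9.81) = 11.57 m

h_f ≈ 11.6 m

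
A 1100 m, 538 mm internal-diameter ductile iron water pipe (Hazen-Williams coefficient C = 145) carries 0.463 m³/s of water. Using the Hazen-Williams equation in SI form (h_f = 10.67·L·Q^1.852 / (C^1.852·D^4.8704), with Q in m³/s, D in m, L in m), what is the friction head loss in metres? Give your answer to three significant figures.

h_f ≈ 5.74 m

h_f = 10.67·1100·0.463^1.852 / (145^1.852·0.538^4.8704) = 5.735 m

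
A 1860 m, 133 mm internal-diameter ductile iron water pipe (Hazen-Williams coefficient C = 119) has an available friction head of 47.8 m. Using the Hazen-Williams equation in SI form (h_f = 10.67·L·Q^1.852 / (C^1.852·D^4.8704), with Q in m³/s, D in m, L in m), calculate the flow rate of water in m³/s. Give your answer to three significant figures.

Q ≈ 0.0228 m³/s

Rearranging: Q = [h_f·C^1.852·D^4.8704 / (10.67·L)]^(1/1.852)
Q = [47.8·119^1.852·0.133^4.8704 / (10.67·1860)]^0.540 = 0.02279 m³/s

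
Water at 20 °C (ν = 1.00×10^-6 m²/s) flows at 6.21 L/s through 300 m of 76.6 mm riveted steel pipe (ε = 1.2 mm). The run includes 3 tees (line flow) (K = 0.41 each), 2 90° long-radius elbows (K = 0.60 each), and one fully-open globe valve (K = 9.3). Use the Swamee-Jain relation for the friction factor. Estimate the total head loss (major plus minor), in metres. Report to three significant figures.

H_L ≈ 17.4 m

V = 4Q/(πD²) = 1.348 m/s; V²/2g = 0.09255 m
Re = 1.03×10^5, ε/D = 0.0157 → f = 0.04506 (Swamee-Jain)
Major: h_f = f(L/D)·V²/2g = 0.04506·3916·0.09255 = 16.33 m
Minor: ΣK = 11.7; h_m = ΣK·V²/2g = 1.086 m
Total H_L = 16.33 + 1.086 = 17.42 m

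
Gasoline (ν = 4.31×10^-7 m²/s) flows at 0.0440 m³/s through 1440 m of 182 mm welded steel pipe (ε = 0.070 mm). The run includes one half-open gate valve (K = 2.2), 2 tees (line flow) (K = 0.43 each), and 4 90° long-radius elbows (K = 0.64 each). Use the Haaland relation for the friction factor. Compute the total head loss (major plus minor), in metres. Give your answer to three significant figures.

V = 4Q/(πD²) = 1.691 m/s; V²/2g = 0.1458 m
Re = 7.14×10^5, ε/D = 3.85×10^-4 → f = 0.01652 (Haaland)
Major: h_f = f(L/D)·V²/2g = 0.01652·7912·0.1458 = 19.05 m
Minor: ΣK = 5.62; h_m = ΣK·V²/2g = 0.8194 m
Total H_L = 19.05 + 0.8194 = 19.87 m

H_L ≈ 19.9 m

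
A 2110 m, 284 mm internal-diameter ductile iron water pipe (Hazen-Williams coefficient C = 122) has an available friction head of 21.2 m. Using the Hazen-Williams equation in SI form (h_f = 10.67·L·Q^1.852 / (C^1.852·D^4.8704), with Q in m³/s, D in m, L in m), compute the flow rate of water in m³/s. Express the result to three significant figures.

Rearranging: Q = [h_f·C^1.852·D^4.8704 / (10.67·L)]^(1/1.852)
Q = [21.2·122^1.852·0.284^4.8704 / (10.67·2110)]^0.540 = 0.1034 m³/s

Q ≈ 0.103 m³/s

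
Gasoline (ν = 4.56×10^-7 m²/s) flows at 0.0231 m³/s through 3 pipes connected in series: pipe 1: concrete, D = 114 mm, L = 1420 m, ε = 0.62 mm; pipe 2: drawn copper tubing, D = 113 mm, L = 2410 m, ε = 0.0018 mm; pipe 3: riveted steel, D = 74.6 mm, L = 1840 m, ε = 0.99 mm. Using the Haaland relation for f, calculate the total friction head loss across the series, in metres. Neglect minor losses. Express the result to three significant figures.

H ≈ 1650 m

Pipe 1: V = 2.263 m/s, Re = 5.66×10^5, ε/D = 0.00544, f = 0.03136, h_1 = f(L/D)V²/2g = 102.0 m
Pipe 2: V = 2.303 m/s, Re = 5.71×10^5, ε/D = 1.59×10^-5, f = 0.01296, h_2 = f(L/D)V²/2g = 74.76 m
Pipe 3: V = 5.285 m/s, Re = 8.65×10^5, ε/D = 0.0133, f = 0.04195, h_3 = f(L/D)V²/2g = 1473 m
Series → Q common, losses add: H = Σh = 1650 m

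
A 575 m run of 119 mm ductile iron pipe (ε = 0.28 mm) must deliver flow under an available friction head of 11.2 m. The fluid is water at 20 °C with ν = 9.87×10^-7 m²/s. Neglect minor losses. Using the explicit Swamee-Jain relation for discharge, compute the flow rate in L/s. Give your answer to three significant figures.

Swamee-Jain (Type II): Q = -0.965·√(gD⁵h_f/L)·ln[ε/(3.7D) + √(3.17ν²L/(gD³h_f))]
√(gD⁵h_f/L) = √(9.81·0.119⁵·11.2/575) = 0.002135
ε/(3.7D) = 6.36×10^-4; √(3.17ν²L/(gD³h_f)) = 9.79×10^-5
Q = -0.965·0.002135·ln(7.339×10^-4) = 0.01487 m³/s
Check: V = 1.34 m/s, Re = 1.61×10^5, f = 0.02564, h_f = 11.3 m ≈ 11.2 m ✓

Q ≈ 14.9 L/s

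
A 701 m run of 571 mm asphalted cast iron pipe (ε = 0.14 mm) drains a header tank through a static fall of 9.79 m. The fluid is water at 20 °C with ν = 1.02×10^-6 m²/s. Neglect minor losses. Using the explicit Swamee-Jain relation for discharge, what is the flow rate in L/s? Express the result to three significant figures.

Swamee-Jain (Type II): Q = -0.965·√(gD⁵h_f/L)·ln[ε/(3.7D) + √(3.17ν²L/(gD³h_f))]
√(gD⁵h_f/L) = √(9.81·0.571⁵·9.79/701) = 0.09119
ε/(3.7D) = 6.63×10^-5; √(3.17ν²L/(gD³h_f)) = 1.14×10^-5
Q = -0.965·0.09119·ln(7.764×10^-5) = 0.8328 m³/s
Check: V = 3.25 m/s, Re = 1.82×10^6, f = 0.01488, h_f = 9.85 m ≈ 9.79 m ✓

Q ≈ 833 L/s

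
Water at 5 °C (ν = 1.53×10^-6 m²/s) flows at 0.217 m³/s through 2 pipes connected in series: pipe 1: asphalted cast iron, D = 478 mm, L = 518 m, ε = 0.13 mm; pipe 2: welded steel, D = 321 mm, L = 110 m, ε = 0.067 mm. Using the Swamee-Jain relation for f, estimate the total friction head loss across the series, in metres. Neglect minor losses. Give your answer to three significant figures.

H ≈ 3.27 m

Pipe 1: V = 1.209 m/s, Re = 3.78×10^5, ε/D = 2.72×10^-4, f = 0.01651, h_1 = f(L/D)V²/2g = 1.333 m
Pipe 2: V = 2.681 m/s, Re = 5.63×10^5, ε/D = 2.09×10^-4, f = 0.01544, h_2 = f(L/D)V²/2g = 1.939 m
Series → Q common, losses add: H = Σh = 3.273 m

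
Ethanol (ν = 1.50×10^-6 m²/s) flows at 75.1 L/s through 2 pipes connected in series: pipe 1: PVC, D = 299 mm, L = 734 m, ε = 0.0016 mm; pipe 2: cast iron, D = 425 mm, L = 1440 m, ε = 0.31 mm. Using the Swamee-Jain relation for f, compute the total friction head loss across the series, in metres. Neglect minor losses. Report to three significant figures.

Pipe 1: V = 1.070 m/s, Re = 2.13×10^5, ε/D = 5.35×10^-6, f = 0.01539, h_1 = f(L/D)V²/2g = 2.203 m
Pipe 2: V = 0.5294 m/s, Re = 1.50×10^5, ε/D = 7.29×10^-4, f = 0.02052, h_2 = f(L/D)V²/2g = 0.9930 m
Series → Q common, losses add: H = Σh = 3.196 m

H ≈ 3.20 m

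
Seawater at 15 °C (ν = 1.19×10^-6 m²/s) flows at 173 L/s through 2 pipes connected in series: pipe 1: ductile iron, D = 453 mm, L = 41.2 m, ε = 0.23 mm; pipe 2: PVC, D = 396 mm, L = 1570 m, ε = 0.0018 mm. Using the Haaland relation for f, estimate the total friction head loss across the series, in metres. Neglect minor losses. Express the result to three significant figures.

H ≈ 5.39 m

Pipe 1: V = 1.073 m/s, Re = 4.09×10^5, ε/D = 5.08×10^-4, f = 0.01780, h_1 = f(L/D)V²/2g = 0.09505 m
Pipe 2: V = 1.405 m/s, Re = 4.67×10^5, ε/D = 4.55×10^-6, f = 0.01327, h_2 = f(L/D)V²/2g = 5.290 m
Series → Q common, losses add: H = Σh = 5.385 m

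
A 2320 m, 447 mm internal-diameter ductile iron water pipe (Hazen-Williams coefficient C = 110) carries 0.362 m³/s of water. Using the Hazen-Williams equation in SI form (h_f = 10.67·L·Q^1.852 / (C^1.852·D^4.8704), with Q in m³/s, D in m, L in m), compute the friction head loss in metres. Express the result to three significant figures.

h_f = 10.67·2320·0.362^1.852 / (110^1.852·0.447^4.8704) = 31.54 m

h_f ≈ 31.5 m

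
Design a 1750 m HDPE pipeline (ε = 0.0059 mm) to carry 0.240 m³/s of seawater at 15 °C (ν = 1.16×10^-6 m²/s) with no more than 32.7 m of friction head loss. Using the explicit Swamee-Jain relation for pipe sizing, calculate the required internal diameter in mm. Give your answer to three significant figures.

Swamee-Jain (Type III): D = 0.66·[ε^1.25·(LQ²/(gh_f))^4.75 + ν·Q^9.4·(L/(gh_f))^5.2]^0.04
LQ²/(gh_f) = 0.3142; L/(gh_f) = 5.455
Term 1 = ε^1.25·(…)^4.75 = 1.19×10^-9; Term 2 = ν·Q^9.4·(…)^5.2 = 1.17×10^-8
D = 0.66·(1.19×10^-9 + 1.17×10^-8)^0.04 = 0.3192 m = 319 mm
Check: V = 3.00 m/s, Re = 8.25×10^5, f = 0.01239, h_f = 31.1 m ≈ 32.7 m ✓

D ≈ 319 mm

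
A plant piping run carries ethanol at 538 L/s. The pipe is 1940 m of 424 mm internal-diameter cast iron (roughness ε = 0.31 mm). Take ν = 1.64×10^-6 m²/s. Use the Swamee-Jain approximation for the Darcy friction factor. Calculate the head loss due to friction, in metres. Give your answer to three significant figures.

V = 4Q/(πD²) = 4·0.538/(π·0.424²) = 3.810 m/s
Re = VD/ν = 3.810·0.424/1.64×10^-6 = 9.85×10^5 → turbulent
ε/D = 0.31/424 = 7.31×10^-4
Swamee-Jain: f = 0.01870
h_f = f(L/D)V²/(2g) = 0.01870·(1940/0.424)·3.810²/(2·9.81) = 63.32 m

h_f ≈ 63.3 m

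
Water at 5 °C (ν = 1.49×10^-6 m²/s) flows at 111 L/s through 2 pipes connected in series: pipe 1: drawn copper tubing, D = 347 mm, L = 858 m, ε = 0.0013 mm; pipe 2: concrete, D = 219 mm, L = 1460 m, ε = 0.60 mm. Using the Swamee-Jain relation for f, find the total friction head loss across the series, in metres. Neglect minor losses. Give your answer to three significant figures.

Pipe 1: V = 1.174 m/s, Re = 2.73×10^5, ε/D = 3.75×10^-6, f = 0.01467, h_1 = f(L/D)V²/2g = 2.547 m
Pipe 2: V = 2.947 m/s, Re = 4.33×10^5, ε/D = 0.00274, f = 0.02597, h_2 = f(L/D)V²/2g = 76.61 m
Series → Q common, losses add: H = Σh = 79.16 m

H ≈ 79.2 m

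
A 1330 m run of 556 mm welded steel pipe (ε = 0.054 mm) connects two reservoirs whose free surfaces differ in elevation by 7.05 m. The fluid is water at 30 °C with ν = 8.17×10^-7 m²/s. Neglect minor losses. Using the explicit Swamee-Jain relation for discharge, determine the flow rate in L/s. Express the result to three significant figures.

Q ≈ 512 L/s

Swamee-Jain (Type II): Q = -0.965·√(gD⁵h_f/L)·ln[ε/(3.7D) + √(3.17ν²L/(gD³h_f))]
√(gD⁵h_f/L) = √(9.81·0.556⁵·7.05/1330) = 0.05256
ε/(3.7D) = 2.62×10^-5; √(3.17ν²L/(gD³h_f)) = 1.54×10^-5
Q = -0.965·0.05256·ln(4.164×10^-5) = 0.5116 m³/s
Check: V = 2.11 m/s, Re = 1.43×10^6, f = 0.01310, h_f = 7.09 m ≈ 7.05 m ✓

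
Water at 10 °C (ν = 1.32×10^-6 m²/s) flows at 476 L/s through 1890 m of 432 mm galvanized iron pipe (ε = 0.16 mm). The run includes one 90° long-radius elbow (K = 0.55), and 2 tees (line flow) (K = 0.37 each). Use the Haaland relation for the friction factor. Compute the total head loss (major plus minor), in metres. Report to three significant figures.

H_L ≈ 38.7 m

V = 4Q/(πD²) = 3.248 m/s; V²/2g = 0.5375 m
Re = 1.06×10^6, ε/D = 3.70×10^-4 → f = 0.01618 (Haaland)
Major: h_f = f(L/D)·V²/2g = 0.01618·4375·0.5375 = 38.04 m
Minor: ΣK = 1.29; h_m = ΣK·V²/2g = 0.6934 m
Total H_L = 38.04 + 0.6934 = 38.73 m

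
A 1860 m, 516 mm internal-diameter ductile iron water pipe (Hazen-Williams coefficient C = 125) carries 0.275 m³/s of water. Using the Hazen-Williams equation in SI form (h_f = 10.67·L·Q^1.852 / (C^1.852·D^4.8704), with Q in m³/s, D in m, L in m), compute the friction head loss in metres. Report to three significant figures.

h_f = 10.67·1860·0.275^1.852 / (125^1.852·0.516^4.8704) = 5.961 m

h_f ≈ 5.96 m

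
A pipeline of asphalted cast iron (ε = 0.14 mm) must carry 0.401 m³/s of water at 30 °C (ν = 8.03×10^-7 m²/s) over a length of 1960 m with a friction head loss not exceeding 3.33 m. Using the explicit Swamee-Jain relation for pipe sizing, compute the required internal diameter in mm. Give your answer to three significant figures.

Swamee-Jain (Type III): D = 0.66·[ε^1.25·(LQ²/(gh_f))^4.75 + ν·Q^9.4·(L/(gh_f))^5.2]^0.04
LQ²/(gh_f) = 9.648; L/(gh_f) = 60.00
Term 1 = ε^1.25·(…)^4.75 = 0.722; Term 2 = ν·Q^9.4·(…)^5.2 = 0.263
D = 0.66·(0.722 + 0.263)^0.04 = 0.6596 m = 660 mm
Check: V = 1.17 m/s, Re = 9.64×10^5, f = 0.01493, h_f = 3.11 m ≈ 3.33 m ✓

D ≈ 660 mm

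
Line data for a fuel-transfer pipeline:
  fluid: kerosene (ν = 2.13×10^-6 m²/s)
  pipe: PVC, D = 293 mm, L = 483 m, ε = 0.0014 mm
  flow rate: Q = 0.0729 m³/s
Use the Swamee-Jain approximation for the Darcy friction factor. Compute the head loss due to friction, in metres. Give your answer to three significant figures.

h_f ≈ 1.62 m

V = 4Q/(πD²) = 4·0.0729/(π·0.293²) = 1.081 m/s
Re = VD/ν = 1.081·0.293/2.13×10^-6 = 1.49×10^5 → turbulent
ε/D = 0.0014/293 = 4.78×10^-6
Swamee-Jain: f = 0.01651
h_f = f(L/D)V²/(2g) = 0.01651·(483/0.293)·1.081²/(2·9.81) = 1.621 m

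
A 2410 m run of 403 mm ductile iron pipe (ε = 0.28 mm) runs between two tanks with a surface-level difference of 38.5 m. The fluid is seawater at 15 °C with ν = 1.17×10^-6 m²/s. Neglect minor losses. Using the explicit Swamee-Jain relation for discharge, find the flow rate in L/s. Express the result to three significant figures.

Swamee-Jain (Type II): Q = -0.965·√(gD⁵h_f/L)·ln[ε/(3.7D) + √(3.17ν²L/(gD³h_f))]
√(gD⁵h_f/L) = √(9.81·0.403⁵·38.5/2410) = 0.04081
ε/(3.7D) = 1.88×10^-4; √(3.17ν²L/(gD³h_f)) = 2.06×10^-5
Q = -0.965·0.04081·ln(2.083×10^-4) = 0.3339 m³/s
Check: V = 2.62 m/s, Re = 9.02×10^5, f = 0.01854, h_f = 38.7 m ≈ 38.5 m ✓

Q ≈ 334 L/s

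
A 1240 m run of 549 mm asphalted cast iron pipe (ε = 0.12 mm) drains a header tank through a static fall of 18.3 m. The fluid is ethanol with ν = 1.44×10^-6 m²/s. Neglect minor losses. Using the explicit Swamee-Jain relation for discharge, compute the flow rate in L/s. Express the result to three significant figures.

Swamee-Jain (Type II): Q = -0.965·√(gD⁵h_f/L)·ln[ε/(3.7D) + √(3.17ν²L/(gD³h_f))]
√(gD⁵h_f/L) = √(9.81·0.549⁵·18.3/1240) = 0.08497
ε/(3.7D) = 5.91×10^-5; √(3.17ν²L/(gD³h_f)) = 1.66×10^-5
Q = -0.965·0.08497·ln(7.564×10^-5) = 0.7781 m³/s
Check: V = 3.29 m/s, Re = 1.25×10^6, f = 0.01480, h_f = 18.4 m ≈ 18.3 m ✓

Q ≈ 778 L/s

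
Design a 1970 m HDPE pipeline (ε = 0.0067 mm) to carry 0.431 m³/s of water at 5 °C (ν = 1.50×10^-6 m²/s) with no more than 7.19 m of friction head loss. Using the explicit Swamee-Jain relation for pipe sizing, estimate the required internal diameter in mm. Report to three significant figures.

Swamee-Jain (Type III): D = 0.66·[ε^1.25·(LQ²/(gh_f))^4.75 + ν·Q^9.4·(L/(gh_f))^5.2]^0.04
LQ²/(gh_f) = 5.188; L/(gh_f) = 27.93
Term 1 = ε^1.25·(…)^4.75 = 8.49×10^-4; Term 2 = ν·Q^9.4·(…)^5.2 = 0.0182
D = 0.66·(8.49×10^-4 + 0.0182)^0.04 = 0.5633 m = 563 mm
Check: V = 1.73 m/s, Re = 6.49×10^5, f = 0.01272, h_f = 6.78 m ≈ 7.19 m ✓

D ≈ 563 mm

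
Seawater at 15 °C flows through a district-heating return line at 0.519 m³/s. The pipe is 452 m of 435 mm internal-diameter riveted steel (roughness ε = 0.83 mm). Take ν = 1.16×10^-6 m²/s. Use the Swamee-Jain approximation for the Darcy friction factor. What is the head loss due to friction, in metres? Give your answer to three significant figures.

h_f ≈ 15.1 m

V = 4Q/(πD²) = 4·0.519/(π·0.435²) = 3.492 m/s
Re = VD/ν = 3.492·0.435/1.16×10^-6 = 1.31×10^6 → turbulent
ε/D = 0.83/435 = 0.00191
Swamee-Jain: f = 0.02334
h_f = f(L/D)V²/(2g) = 0.02334·(452/0.435)·3.492²/(2·9.81) = 15.07 m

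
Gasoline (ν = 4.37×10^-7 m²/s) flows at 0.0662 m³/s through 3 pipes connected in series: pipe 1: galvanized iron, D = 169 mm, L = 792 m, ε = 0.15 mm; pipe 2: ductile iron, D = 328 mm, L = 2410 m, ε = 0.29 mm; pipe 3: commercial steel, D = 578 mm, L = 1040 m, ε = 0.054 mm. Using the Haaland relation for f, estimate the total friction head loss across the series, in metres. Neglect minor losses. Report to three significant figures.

H ≈ 44.9 m

Pipe 1: V = 2.951 m/s, Re = 1.14×10^6, ε/D = 8.88×10^-4, f = 0.01937, h_1 = f(L/D)V²/2g = 40.30 m
Pipe 2: V = 0.7835 m/s, Re = 5.88×10^5, ε/D = 8.84×10^-4, f = 0.01959, h_2 = f(L/D)V²/2g = 4.502 m
Pipe 3: V = 0.2523 m/s, Re = 3.34×10^5, ε/D = 9.34×10^-5, f = 0.01495, h_3 = f(L/D)V²/2g = 0.08725 m
Series → Q common, losses add: H = Σh = 44.89 m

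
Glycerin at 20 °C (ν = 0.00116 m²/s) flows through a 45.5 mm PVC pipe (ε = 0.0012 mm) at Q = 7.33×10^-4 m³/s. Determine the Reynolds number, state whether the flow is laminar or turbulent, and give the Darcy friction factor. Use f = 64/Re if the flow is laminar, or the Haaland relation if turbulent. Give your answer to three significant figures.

Re ≈ 17.7; laminar; f = 64/Re ≈ 3.62

V = 4Q/(πD²) = 0.4508 m/s
Re = VD/ν = 0.4508·0.0455/0.00116 = 17.7
Re < 2300 → laminar → f = 64/Re = 3.619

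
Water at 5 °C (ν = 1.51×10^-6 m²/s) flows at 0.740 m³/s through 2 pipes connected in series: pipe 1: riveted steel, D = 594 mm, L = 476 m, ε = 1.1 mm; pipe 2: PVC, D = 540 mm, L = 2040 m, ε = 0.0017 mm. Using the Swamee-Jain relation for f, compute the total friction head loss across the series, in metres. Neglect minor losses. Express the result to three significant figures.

H ≈ 29.7 m

Pipe 1: V = 2.670 m/s, Re = 1.05×10^6, ε/D = 0.00185, f = 0.02321, h_1 = f(L/D)V²/2g = 6.760 m
Pipe 2: V = 3.231 m/s, Re = 1.16×10^6, ε/D = 3.15×10^-6, f = 0.01142, h_2 = f(L/D)V²/2g = 22.95 m
Series → Q common, losses add: H = Σh = 29.71 m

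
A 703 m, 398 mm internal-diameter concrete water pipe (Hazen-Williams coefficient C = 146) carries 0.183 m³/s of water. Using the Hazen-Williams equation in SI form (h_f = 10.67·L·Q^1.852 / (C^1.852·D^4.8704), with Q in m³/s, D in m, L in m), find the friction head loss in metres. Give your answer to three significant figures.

h_f ≈ 2.82 m

h_f = 10.67·703·0.183^1.852 / (146^1.852·0.398^4.8704) = 2.815 m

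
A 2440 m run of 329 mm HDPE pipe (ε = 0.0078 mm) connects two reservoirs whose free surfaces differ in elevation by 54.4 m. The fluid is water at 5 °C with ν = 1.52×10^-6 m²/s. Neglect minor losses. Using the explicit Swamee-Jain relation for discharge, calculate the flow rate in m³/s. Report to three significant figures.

Q ≈ 0.286 m³/s

Swamee-Jain (Type II): Q = -0.965·√(gD⁵h_f/L)·ln[ε/(3.7D) + √(3.17ν²L/(gD³h_f))]
√(gD⁵h_f/L) = √(9.81·0.329⁵·54.4/2440) = 0.02904
ε/(3.7D) = 6.41×10^-6; √(3.17ν²L/(gD³h_f)) = 3.07×10^-5
Q = -0.965·0.02904·ln(3.707×10^-5) = 0.2859 m³/s
Check: V = 3.36 m/s, Re = 7.28×10^5, f = 0.01272, h_f = 54.4 m ≈ 54.4 m ✓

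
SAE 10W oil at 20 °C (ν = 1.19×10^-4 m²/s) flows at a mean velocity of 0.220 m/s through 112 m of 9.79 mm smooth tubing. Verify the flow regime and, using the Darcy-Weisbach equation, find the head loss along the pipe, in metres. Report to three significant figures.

Re = VD/ν = 0.220·0.009790/1.19×10^-4 = 18.1 → laminar (Re < 2300)
f = 64/Re = 3.536
h_f = f(L/D)V²/(2g) = 3.536·(112/0.009790)·0.220²/(2·9.81) = 99.79 m

h_f ≈ 99.8 m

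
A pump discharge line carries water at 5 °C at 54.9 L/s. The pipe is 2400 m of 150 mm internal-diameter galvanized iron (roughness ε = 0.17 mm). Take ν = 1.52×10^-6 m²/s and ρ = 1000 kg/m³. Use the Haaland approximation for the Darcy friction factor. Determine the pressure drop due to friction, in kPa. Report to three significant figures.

Δp ≈ 1630 kPa

V = 4Q/(πD²) = 4·0.0549/(π·0.150²) = 3.107 m/s
Re = VD/ν = 3.107·0.150/1.52×10^-6 = 3.07×10^5 → turbulent
ε/D = 0.17/150 = 0.00113
Haaland: f = 0.02105
h_f = f(L/D)V²/(2g) = 0.02105·(2400/0.150)·3.107²/(2·9.81) = 165.7 m
Δp = ρg·h_f = 1000·9.81·165.7 = 1626 kPa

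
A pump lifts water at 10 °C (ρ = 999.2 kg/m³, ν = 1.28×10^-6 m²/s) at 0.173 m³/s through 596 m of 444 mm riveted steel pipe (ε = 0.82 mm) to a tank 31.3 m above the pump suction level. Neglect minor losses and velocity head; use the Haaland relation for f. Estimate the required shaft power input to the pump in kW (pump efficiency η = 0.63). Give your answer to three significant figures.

V = 4Q/(πD²) = 1.117 m/s; Re = 3.88×10^5; ε/D = 0.00185; f = 0.02342
h_f = f(L/D)V²/2g = 2.000 m
Total head H = z + h_f = 31.3 + 2.000 = 33.30 m
P_hyd = ρgQH = 999.2·9.81·0.173·33.30 = 56.47 kW
P_shaft = P_hyd/η = 56.47/0.63 = 89.63 kW

P_shaft ≈ 89.6 kW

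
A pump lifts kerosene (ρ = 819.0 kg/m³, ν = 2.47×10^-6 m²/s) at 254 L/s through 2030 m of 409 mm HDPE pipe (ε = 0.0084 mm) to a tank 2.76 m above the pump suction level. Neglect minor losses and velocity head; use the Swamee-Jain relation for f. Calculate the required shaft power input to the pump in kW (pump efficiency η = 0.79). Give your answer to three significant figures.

P_shaft ≈ 42.4 kW

V = 4Q/(πD²) = 1.933 m/s; Re = 3.20×10^5; ε/D = 2.05×10^-5; f = 0.01445
h_f = f(L/D)V²/2g = 13.66 m
Total head H = z + h_f = 2.76 + 13.66 = 16.42 m
P_hyd = ρgQH = 819.0·9.81·0.254·16.42 = 33.51 kW
P_shaft = P_hyd/η = 33.51/0.79 = 42.42 kW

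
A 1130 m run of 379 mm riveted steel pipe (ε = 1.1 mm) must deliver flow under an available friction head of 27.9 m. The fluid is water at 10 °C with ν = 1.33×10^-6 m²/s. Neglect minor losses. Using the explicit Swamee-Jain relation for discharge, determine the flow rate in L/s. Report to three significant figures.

Q ≈ 299 L/s

Swamee-Jain (Type II): Q = -0.965·√(gD⁵h_f/L)·ln[ε/(3.7D) + √(3.17ν²L/(gD³h_f))]
√(gD⁵h_f/L) = √(9.81·0.379⁵·27.9/1130) = 0.04352
ε/(3.7D) = 7.84×10^-4; √(3.17ν²L/(gD³h_f)) = 2.06×10^-5
Q = -0.965·0.04352·ln(8.050×10^-4) = 0.2992 m³/s
Check: V = 2.65 m/s, Re = 7.56×10^5, f = 0.02619, h_f = 28.0 m ≈ 27.9 m ✓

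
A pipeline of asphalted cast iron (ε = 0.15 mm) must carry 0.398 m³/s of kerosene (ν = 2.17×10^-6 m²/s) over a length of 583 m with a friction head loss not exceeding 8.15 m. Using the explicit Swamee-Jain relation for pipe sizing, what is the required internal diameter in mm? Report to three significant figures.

D ≈ 442 mm

Swamee-Jain (Type III): D = 0.66·[ε^1.25·(LQ²/(gh_f))^4.75 + ν·Q^9.4·(L/(gh_f))^5.2]^0.04
LQ²/(gh_f) = 1.155; L/(gh_f) = 7.292
Term 1 = ε^1.25·(…)^4.75 = 3.29×10^-5; Term 2 = ν·Q^9.4·(…)^5.2 = 1.15×10^-5
D = 0.66·(3.29×10^-5 + 1.15×10^-5)^0.04 = 0.4420 m = 442 mm
Check: V = 2.59 m/s, Re = 5.28×10^5, f = 0.01662, h_f = 7.51 m ≈ 8.15 m ✓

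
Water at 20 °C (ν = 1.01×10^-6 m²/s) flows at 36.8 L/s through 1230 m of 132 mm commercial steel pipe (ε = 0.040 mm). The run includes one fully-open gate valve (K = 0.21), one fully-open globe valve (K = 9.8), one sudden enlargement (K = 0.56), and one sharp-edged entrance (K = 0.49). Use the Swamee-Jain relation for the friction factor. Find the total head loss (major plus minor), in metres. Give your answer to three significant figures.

H_L ≈ 61.9 m

V = 4Q/(πD²) = 2.689 m/s; V²/2g = 0.3686 m
Re = 3.51×10^5, ε/D = 3.03×10^-4 → f = 0.01684 (Swamee-Jain)
Major: h_f = f(L/D)·V²/2g = 0.01684·9318·0.3686 = 57.85 m
Minor: ΣK = 11.1; h_m = ΣK·V²/2g = 4.076 m
Total H_L = 57.85 + 4.076 = 61.93 m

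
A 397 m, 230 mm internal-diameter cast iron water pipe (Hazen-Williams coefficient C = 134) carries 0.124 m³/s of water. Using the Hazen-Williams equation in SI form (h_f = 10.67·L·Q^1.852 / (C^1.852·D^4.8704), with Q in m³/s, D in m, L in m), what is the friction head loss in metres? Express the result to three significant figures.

h_f = 10.67·397·0.124^1.852 / (134^1.852·0.230^4.8704) = 13.10 m

h_f ≈ 13.1 m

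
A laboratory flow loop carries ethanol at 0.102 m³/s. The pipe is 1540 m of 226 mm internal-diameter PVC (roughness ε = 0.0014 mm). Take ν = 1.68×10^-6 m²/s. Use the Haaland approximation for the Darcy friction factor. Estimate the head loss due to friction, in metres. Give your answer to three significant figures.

h_f ≈ 31.5 m

V = 4Q/(πD²) = 4·0.102/(π·0.226²) = 2.543 m/s
Re = VD/ν = 2.543·0.226/1.68×10^-6 = 3.42×10^5 → turbulent
ε/D = 0.0014/226 = 6.19×10^-6
Haaland: f = 0.01405
h_f = f(L/D)V²/(2g) = 0.01405·(1540/0.226)·2.543²/(2·9.81) = 31.55 m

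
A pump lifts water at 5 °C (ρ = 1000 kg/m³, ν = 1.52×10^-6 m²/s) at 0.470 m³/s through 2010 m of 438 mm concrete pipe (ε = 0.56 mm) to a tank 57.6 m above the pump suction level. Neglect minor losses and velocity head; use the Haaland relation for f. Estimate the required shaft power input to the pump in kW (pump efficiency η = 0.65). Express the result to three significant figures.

V = 4Q/(πD²) = 3.119 m/s; Re = 8.99×10^5; ε/D = 0.00128; f = 0.02115
h_f = f(L/D)V²/2g = 48.14 m
Total head H = z + h_f = 57.6 + 48.14 = 105.7 m
P_hyd = ρgQH = 1000·9.81·0.470·105.7 = 487.6 kW
P_shaft = P_hyd/η = 487.6/0.65 = 750.1 kW

P_shaft ≈ 750 kW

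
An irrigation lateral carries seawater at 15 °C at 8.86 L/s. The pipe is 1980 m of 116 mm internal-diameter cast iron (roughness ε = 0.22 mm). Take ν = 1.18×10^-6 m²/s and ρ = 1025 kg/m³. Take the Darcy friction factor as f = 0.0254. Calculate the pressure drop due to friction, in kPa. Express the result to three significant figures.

Δp ≈ 156 kPa

V = 4Q/(πD²) = 4·0.00886/(π·0.116²) = 0.8384 m/s
h_f = f(L/D)V²/(2g) = 0.02540·(1980/0.116)·0.8384²/(2·9.81) = 15.53 m
Δp = ρg·h_f = 1025·9.81·15.53 = 156.2 kPa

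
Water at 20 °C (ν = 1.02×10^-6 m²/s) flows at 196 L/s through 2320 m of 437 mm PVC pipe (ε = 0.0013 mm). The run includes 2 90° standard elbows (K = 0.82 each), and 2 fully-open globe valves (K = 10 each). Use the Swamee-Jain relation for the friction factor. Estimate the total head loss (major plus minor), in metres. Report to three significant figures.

V = 4Q/(πD²) = 1.307 m/s; V²/2g = 0.08704 m
Re = 5.60×10^5, ε/D = 2.97×10^-6 → f = 0.01288 (Swamee-Jain)
Major: h_f = f(L/D)·V²/2g = 0.01288·5309·0.08704 = 5.952 m
Minor: ΣK = 21.6; h_m = ΣK·V²/2g = 1.883 m
Total H_L = 5.952 + 1.883 = 7.836 m

H_L ≈ 7.84 m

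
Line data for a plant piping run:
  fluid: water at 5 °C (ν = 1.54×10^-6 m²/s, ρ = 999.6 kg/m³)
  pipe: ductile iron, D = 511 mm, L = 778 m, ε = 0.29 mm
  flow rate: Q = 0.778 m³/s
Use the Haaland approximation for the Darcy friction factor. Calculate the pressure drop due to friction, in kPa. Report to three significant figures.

V = 4Q/(πD²) = 4·0.778/(π·0.511²) = 3.794 m/s
Re = VD/ν = 3.794·0.511/1.54×10^-6 = 1.26×10^6 → turbulent
ε/D = 0.29/511 = 5.68×10^-4
Haaland: f = 0.01754
h_f = f(L/D)V²/(2g) = 0.01754·(778/0.511)·3.794²/(2·9.81) = 19.59 m
Δp = ρg·h_f = 999.6·9.81·19.59 = 192.1 kPa

Δp ≈ 192 kPa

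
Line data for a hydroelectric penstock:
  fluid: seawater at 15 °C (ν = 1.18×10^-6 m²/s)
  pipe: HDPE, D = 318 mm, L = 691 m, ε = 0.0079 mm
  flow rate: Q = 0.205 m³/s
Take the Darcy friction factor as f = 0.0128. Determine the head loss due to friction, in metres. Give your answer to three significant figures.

V = 4Q/(πD²) = 4·0.205/(π·0.318²) = 2.581 m/s
h_f = f(L/D)V²/(2g) = 0.01280·(691/0.318)·2.581²/(2·9.81) = 9.445 m

h_f ≈ 9.44 m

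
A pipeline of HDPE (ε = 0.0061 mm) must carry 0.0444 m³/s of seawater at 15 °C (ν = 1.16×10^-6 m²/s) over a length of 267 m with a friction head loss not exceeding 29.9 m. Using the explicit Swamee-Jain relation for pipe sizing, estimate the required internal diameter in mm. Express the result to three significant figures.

Swamee-Jain (Type III): D = 0.66·[ε^1.25·(LQ²/(gh_f))^4.75 + ν·Q^9.4·(L/(gh_f))^5.2]^0.04
LQ²/(gh_f) = 0.001794; L/(gh_f) = 0.9103
Term 1 = ε^1.25·(…)^4.75 = 2.74×10^-20; Term 2 = ν·Q^9.4·(…)^5.2 = 1.37×10^-19
D = 0.66·(2.74×10^-20 + 1.37×10^-19)^0.04 = 0.1170 m = 117 mm
Check: V = 4.13 m/s, Re = 4.17×10^5, f = 0.01423, h_f = 28.2 m ≈ 29.9 m ✓

D ≈ 117 mm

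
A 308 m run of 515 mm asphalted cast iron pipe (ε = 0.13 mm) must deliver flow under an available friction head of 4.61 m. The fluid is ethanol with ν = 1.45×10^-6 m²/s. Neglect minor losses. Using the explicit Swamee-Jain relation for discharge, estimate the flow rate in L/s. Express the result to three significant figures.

Q ≈ 658 L/s

Swamee-Jain (Type II): Q = -0.965·√(gD⁵h_f/L)·ln[ε/(3.7D) + √(3.17ν²L/(gD³h_f))]
√(gD⁵h_f/L) = √(9.81·0.515⁵·4.61/308) = 0.07293
ε/(3.7D) = 6.82×10^-5; √(3.17ν²L/(gD³h_f)) = 1.82×10^-5
Q = -0.965·0.07293·ln(8.645×10^-5) = 0.6585 m³/s
Check: V = 3.16 m/s, Re = 1.12×10^6, f = 0.01523, h_f = 4.64 m ≈ 4.61 m ✓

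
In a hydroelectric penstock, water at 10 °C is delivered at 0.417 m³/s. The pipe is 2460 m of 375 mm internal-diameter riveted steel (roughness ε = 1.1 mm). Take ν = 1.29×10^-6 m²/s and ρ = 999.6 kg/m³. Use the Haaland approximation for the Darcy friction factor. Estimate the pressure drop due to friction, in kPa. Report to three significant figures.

V = 4Q/(πD²) = 4·0.417/(π·0.375²) = 3.776 m/s
Re = VD/ν = 3.776·0.375/1.29×10^-6 = 1.10×10^6 → turbulent
ε/D = 1.1/375 = 0.00293
Haaland: f = 0.02617
h_f = f(L/D)V²/(2g) = 0.02617·(2460/0.375)·3.776²/(2·9.81) = 124.7 m
Δp = ρg·h_f = 999.6·9.81·124.7 = 1223 kPa

Δp ≈ 1220 kPa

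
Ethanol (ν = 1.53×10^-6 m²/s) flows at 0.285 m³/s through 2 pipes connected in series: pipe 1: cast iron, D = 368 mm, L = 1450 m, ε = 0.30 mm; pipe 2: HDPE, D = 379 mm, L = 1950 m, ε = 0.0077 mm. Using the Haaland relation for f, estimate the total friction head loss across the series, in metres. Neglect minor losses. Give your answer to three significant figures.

H ≈ 49.2 m

Pipe 1: V = 2.680 m/s, Re = 6.44×10^5, ε/D = 8.15×10^-4, f = 0.01920, h_1 = f(L/D)V²/2g = 27.69 m
Pipe 2: V = 2.526 m/s, Re = 6.26×10^5, ε/D = 2.03×10^-5, f = 0.01283, h_2 = f(L/D)V²/2g = 21.48 m
Series → Q common, losses add: H = Σh = 49.17 m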